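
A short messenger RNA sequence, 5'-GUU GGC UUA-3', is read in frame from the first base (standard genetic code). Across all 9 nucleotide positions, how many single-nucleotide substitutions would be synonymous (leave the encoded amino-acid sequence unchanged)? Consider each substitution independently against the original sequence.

Codon 1 (GUU, Val): 3 synonymous substitutions.
Codon 2 (GGC, Gly): 3 synonymous substitutions.
Codon 3 (UUA, Leu): 2 synonymous substitutions.
Total: 3 + 3 + 2 = 8.

8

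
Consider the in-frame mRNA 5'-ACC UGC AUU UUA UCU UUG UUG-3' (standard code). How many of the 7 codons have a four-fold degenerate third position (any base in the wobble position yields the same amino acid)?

Codon 1 ACC (Thr): third position 4-fold.
Codon 2 UGC (Cys): third position 2-fold.
Codon 3 AUU (Ile): third position 3-fold.
Codon 4 UUA (Leu): third position 2-fold.
Codon 5 UCU (Ser): third position 4-fold.
Codon 6 UUG (Leu): third position 2-fold.
Codon 7 UUG (Leu): third position 2-fold.
Four-fold degenerate third positions: 2.

2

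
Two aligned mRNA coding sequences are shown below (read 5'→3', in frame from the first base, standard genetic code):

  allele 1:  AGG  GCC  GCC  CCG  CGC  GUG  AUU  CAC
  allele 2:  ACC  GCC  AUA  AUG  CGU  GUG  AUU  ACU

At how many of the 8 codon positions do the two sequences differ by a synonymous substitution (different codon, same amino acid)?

1

Codon 1: AGG Arg / ACC Thr — nonsynonymous.
Codon 2: GCC Ala / GCC Ala — identical.
Codon 3: GCC Ala / AUA Ile — nonsynonymous.
Codon 4: CCG Pro / AUG Met — nonsynonymous.
Codon 5: CGC Arg / CGU Arg — synonymous.
Codon 6: GUG Val / GUG Val — identical.
Codon 7: AUU Ile / AUU Ile — identical.
Codon 8: CAC His / ACU Thr — nonsynonymous.
Synonymous differences: 1.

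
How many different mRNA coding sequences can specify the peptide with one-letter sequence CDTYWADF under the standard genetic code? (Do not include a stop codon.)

Cys: 2 codons.
Asp: 2 codons.
Thr: 4 codons.
Tyr: 2 codons.
Trp: 1 codon.
Ala: 4 codons.
Asp: 2 codons.
Phe: 2 codons.
2 × 2 × 4 × 2 × 1 × 4 × 2 × 2 = 512.

512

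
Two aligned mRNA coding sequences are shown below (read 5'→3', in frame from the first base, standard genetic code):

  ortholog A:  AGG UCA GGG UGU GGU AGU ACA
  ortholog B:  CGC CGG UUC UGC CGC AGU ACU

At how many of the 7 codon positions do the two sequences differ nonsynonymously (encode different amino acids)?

Codon 1: AGG Arg / CGC Arg — synonymous.
Codon 2: UCA Ser / CGG Arg — nonsynonymous.
Codon 3: GGG Gly / UUC Phe — nonsynonymous.
Codon 4: UGU Cys / UGC Cys — synonymous.
Codon 5: GGU Gly / CGC Arg — nonsynonymous.
Codon 6: AGU Ser / AGU Ser — identical.
Codon 7: ACA Thr / ACU Thr — synonymous.
Nonsynonymous differences: 3.

3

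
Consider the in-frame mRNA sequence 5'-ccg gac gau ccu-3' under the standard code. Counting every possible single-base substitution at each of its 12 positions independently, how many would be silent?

Codon 1 (CCG, Pro): 3 synonymous substitutions.
Codon 2 (GAC, Asp): 1 synonymous substitution.
Codon 3 (GAU, Asp): 1 synonymous substitution.
Codon 4 (CCU, Pro): 3 synonymous substitutions.
Total: 3 + 1 + 1 + 3 = 8.

8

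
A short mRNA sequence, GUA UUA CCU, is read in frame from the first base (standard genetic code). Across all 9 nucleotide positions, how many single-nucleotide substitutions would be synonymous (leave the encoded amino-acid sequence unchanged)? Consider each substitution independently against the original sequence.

8

Codon 1 (GUA, Val): 3 synonymous substitutions.
Codon 2 (UUA, Leu): 2 synonymous substitutions.
Codon 3 (CCU, Pro): 3 synonymous substitutions.
Total: 3 + 2 + 3 = 8.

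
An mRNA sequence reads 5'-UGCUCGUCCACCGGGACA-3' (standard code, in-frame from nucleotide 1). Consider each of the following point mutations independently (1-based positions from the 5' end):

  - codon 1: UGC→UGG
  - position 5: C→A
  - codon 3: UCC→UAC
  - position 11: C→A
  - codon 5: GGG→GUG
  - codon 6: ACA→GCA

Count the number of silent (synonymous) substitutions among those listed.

0

Codon 1: UGC (Cys) → UGG (Trp) — missense.
Codon 2: UCG (Ser) → UAG (Stop) — nonsense.
Codon 3: UCC (Ser) → UAC (Tyr) — missense.
Codon 4: ACC (Thr) → AAC (Asn) — missense.
Codon 5: GGG (Gly) → GUG (Val) — missense.
Codon 6: ACA (Thr) → GCA (Ala) — missense.
Synonymous: 0 of 6.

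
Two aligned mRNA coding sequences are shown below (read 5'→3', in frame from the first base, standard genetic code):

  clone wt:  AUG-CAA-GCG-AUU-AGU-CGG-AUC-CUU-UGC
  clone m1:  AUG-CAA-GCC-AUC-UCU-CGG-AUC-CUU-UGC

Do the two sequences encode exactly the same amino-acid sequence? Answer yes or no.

Codon 1: AUG Met / AUG Met — identical.
Codon 2: CAA Gln / CAA Gln — identical.
Codon 3: GCG Ala / GCC Ala — synonymous.
Codon 4: AUU Ile / AUC Ile — synonymous.
Codon 5: AGU Ser / UCU Ser — synonymous.
Codon 6: CGG Arg / CGG Arg — identical.
Codon 7: AUC Ile / AUC Ile — identical.
Codon 8: CUU Leu / CUU Leu — identical.
Codon 9: UGC Cys / UGC Cys — identical.
Nonsynonymous differences: 0 → same protein.

yes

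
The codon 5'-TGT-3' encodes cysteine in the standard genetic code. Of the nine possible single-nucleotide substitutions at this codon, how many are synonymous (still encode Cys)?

Position 1: none → 0 synonymous.
Position 2: none → 0 synonymous.
Position 3: TGC → 1 synonymous.
Total: 0 + 0 + 1 = 1.

1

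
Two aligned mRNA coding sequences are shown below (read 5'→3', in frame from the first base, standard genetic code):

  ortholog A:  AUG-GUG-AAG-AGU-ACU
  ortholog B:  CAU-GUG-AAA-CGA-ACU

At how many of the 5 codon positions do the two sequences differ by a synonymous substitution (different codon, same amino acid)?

Codon 1: AUG Met / CAU His — nonsynonymous.
Codon 2: GUG Val / GUG Val — identical.
Codon 3: AAG Lys / AAA Lys — synonymous.
Codon 4: AGU Ser / CGA Arg — nonsynonymous.
Codon 5: ACU Thr / ACU Thr — identical.
Synonymous differences: 1.

1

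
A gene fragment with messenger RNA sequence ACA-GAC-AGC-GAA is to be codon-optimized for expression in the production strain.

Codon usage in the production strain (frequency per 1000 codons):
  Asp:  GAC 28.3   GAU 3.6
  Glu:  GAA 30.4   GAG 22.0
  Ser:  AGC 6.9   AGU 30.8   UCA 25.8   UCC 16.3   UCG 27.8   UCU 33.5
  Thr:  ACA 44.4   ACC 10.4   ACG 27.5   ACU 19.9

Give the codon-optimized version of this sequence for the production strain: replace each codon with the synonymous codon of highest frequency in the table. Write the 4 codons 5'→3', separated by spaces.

Codon 1 (Thr): best is ACA at 44.4.
Codon 2 (Asp): best is GAC at 28.3.
Codon 3 (Ser): best is UCU at 33.5.
Codon 4 (Glu): best is GAA at 30.4.

ACA GAC UCU GAA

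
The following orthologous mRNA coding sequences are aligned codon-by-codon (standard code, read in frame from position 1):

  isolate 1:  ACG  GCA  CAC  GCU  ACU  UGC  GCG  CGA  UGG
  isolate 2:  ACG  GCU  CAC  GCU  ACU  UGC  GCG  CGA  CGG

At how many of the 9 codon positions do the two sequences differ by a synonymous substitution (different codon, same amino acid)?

1

Codon 1: ACG Thr / ACG Thr — identical.
Codon 2: GCA Ala / GCU Ala — synonymous.
Codon 3: CAC His / CAC His — identical.
Codon 4: GCU Ala / GCU Ala — identical.
Codon 5: ACU Thr / ACU Thr — identical.
Codon 6: UGC Cys / UGC Cys — identical.
Codon 7: GCG Ala / GCG Ala — identical.
Codon 8: CGA Arg / CGA Arg — identical.
Codon 9: UGG Trp / CGG Arg — nonsynonymous.
Synonymous differences: 1.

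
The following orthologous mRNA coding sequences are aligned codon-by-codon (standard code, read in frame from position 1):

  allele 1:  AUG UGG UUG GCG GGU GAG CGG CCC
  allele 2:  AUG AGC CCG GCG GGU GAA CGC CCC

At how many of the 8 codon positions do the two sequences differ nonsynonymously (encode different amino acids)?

2

Codon 1: AUG Met / AUG Met — identical.
Codon 2: UGG Trp / AGC Ser — nonsynonymous.
Codon 3: UUG Leu / CCG Pro — nonsynonymous.
Codon 4: GCG Ala / GCG Ala — identical.
Codon 5: GGU Gly / GGU Gly — identical.
Codon 6: GAG Glu / GAA Glu — synonymous.
Codon 7: CGG Arg / CGC Arg — synonymous.
Codon 8: CCC Pro / CCC Pro — identical.
Nonsynonymous differences: 2.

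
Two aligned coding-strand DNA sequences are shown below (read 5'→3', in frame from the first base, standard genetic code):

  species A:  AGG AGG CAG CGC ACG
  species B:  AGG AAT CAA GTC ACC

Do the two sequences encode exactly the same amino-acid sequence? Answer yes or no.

no

Codon 1: AGG Arg / AGG Arg — identical.
Codon 2: AGG Arg / AAT Asn — nonsynonymous.
Codon 3: CAG Gln / CAA Gln — synonymous.
Codon 4: CGC Arg / GTC Val — nonsynonymous.
Codon 5: ACG Thr / ACC Thr — synonymous.
Nonsynonymous differences: 2 → different protein.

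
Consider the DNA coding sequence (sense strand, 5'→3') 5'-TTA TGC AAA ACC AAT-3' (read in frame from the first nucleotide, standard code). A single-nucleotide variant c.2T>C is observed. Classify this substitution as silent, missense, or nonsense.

missense

Position 2 falls in codon 1: TTA → Leu.
After the substitution the codon is TCA → Ser.
Leu ≠ Ser, so this is a missense mutation.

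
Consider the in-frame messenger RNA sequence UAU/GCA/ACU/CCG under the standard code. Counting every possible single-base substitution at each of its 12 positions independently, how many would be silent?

Codon 1 (UAU, Tyr): 1 synonymous substitution.
Codon 2 (GCA, Ala): 3 synonymous substitutions.
Codon 3 (ACU, Thr): 3 synonymous substitutions.
Codon 4 (CCG, Pro): 3 synonymous substitutions.
Total: 1 + 3 + 3 + 3 = 10.

10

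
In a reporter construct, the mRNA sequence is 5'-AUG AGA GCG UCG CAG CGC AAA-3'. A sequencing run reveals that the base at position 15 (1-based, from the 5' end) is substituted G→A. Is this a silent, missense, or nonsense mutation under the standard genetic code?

silent

Position 15 falls in codon 5: CAG → Gln.
After the substitution the codon is CAA → Gln.
Both encode Gln, so the change is synonymous.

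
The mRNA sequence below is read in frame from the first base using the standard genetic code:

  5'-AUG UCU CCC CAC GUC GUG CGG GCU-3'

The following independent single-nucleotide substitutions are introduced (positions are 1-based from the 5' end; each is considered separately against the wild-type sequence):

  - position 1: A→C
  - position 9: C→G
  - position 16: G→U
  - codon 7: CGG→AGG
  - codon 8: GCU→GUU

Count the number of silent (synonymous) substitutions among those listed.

Codon 1: AUG (Met) → CUG (Leu) — missense.
Codon 3: CCC (Pro) → CCG (Pro) — synonymous.
Codon 6: GUG (Val) → UUG (Leu) — missense.
Codon 7: CGG (Arg) → AGG (Arg) — synonymous.
Codon 8: GCU (Ala) → GUU (Val) — missense.
Synonymous: 2 of 5.

2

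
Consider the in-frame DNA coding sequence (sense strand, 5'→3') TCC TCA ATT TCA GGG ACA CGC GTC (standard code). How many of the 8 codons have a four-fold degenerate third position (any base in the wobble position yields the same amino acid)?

7

Codon 1 TCC (Ser): third position 4-fold.
Codon 2 TCA (Ser): third position 4-fold.
Codon 3 ATT (Ile): third position 3-fold.
Codon 4 TCA (Ser): third position 4-fold.
Codon 5 GGG (Gly): third position 4-fold.
Codon 6 ACA (Thr): third position 4-fold.
Codon 7 CGC (Arg): third position 4-fold.
Codon 8 GTC (Val): third position 4-fold.
Four-fold degenerate third positions: 7.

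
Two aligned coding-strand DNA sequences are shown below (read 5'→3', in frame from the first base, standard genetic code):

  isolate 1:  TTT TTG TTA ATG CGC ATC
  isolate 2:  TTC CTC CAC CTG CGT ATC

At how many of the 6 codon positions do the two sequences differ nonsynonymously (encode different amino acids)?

2

Codon 1: TTT Phe / TTC Phe — synonymous.
Codon 2: TTG Leu / CTC Leu — synonymous.
Codon 3: TTA Leu / CAC His — nonsynonymous.
Codon 4: ATG Met / CTG Leu — nonsynonymous.
Codon 5: CGC Arg / CGT Arg — synonymous.
Codon 6: ATC Ile / ATC Ile — identical.
Nonsynonymous differences: 2.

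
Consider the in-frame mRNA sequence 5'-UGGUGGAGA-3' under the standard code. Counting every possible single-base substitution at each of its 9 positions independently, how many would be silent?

2

Codon 1 (UGG, Trp): 0 synonymous substitutions.
Codon 2 (UGG, Trp): 0 synonymous substitutions.
Codon 3 (AGA, Arg): 2 synonymous substitutions.
Total: 0 + 0 + 2 = 2.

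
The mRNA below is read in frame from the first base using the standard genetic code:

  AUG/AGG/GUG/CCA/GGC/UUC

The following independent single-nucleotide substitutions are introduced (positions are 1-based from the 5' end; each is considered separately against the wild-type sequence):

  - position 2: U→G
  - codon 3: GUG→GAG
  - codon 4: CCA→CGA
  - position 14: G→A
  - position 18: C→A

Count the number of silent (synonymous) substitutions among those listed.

Codon 1: AUG (Met) → AGG (Arg) — missense.
Codon 3: GUG (Val) → GAG (Glu) — missense.
Codon 4: CCA (Pro) → CGA (Arg) — missense.
Codon 5: GGC (Gly) → GAC (Asp) — missense.
Codon 6: UUC (Phe) → UUA (Leu) — missense.
Synonymous: 0 of 5.

0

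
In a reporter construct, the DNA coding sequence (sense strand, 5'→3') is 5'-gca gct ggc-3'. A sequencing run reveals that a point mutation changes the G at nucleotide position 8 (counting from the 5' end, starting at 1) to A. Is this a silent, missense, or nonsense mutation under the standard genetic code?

missense

Position 8 falls in codon 3: GGC → Gly.
After the substitution the codon is GAC → Asp.
Gly ≠ Asp, so this is a missense mutation.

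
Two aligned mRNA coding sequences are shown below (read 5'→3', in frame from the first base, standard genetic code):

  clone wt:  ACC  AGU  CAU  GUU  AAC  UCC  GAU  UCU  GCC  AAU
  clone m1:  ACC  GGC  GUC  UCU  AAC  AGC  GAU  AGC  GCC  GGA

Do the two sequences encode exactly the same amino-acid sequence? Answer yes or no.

Codon 1: ACC Thr / ACC Thr — identical.
Codon 2: AGU Ser / GGC Gly — nonsynonymous.
Codon 3: CAU His / GUC Val — nonsynonymous.
Codon 4: GUU Val / UCU Ser — nonsynonymous.
Codon 5: AAC Asn / AAC Asn — identical.
Codon 6: UCC Ser / AGC Ser — synonymous.
Codon 7: GAU Asp / GAU Asp — identical.
Codon 8: UCU Ser / AGC Ser — synonymous.
Codon 9: GCC Ala / GCC Ala — identical.
Codon 10: AAU Asn / GGA Gly — nonsynonymous.
Nonsynonymous differences: 4 → different protein.

no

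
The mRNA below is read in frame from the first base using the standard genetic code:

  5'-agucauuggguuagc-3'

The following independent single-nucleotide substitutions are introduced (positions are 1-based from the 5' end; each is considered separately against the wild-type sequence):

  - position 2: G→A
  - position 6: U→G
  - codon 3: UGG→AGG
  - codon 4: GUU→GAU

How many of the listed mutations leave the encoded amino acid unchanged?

0

Codon 1: AGU (Ser) → AAU (Asn) — missense.
Codon 2: CAU (His) → CAG (Gln) — missense.
Codon 3: UGG (Trp) → AGG (Arg) — missense.
Codon 4: GUU (Val) → GAU (Asp) — missense.
Synonymous: 0 of 4.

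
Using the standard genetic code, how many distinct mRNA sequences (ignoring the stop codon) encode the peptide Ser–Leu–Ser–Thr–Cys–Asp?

3456

Ser: 6 codons.
Leu: 6 codons.
Ser: 6 codons.
Thr: 4 codons.
Cys: 2 codons.
Asp: 2 codons.
6 × 6 × 6 × 4 × 2 × 2 = 3456.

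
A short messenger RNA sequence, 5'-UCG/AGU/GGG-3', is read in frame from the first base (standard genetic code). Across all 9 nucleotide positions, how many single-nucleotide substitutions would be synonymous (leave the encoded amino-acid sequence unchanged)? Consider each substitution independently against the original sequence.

Codon 1 (UCG, Ser): 3 synonymous substitutions.
Codon 2 (AGU, Ser): 1 synonymous substitution.
Codon 3 (GGG, Gly): 3 synonymous substitutions.
Total: 3 + 1 + 3 = 7.

7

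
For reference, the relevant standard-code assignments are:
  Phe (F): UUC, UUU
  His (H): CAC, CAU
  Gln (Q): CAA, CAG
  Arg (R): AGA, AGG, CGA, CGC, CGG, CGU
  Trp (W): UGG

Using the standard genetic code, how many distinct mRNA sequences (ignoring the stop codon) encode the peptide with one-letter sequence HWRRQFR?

1728

His: 2 codons.
Trp: 1 codon.
Arg: 6 codons.
Arg: 6 codons.
Gln: 2 codons.
Phe: 2 codons.
Arg: 6 codons.
2 × 1 × 6 × 6 × 2 × 2 × 6 = 1728.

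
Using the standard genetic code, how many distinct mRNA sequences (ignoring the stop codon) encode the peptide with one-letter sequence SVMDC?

96

Ser: 6 codons.
Val: 4 codons.
Met: 1 codon.
Asp: 2 codons.
Cys: 2 codons.
6 × 4 × 1 × 2 × 2 = 96.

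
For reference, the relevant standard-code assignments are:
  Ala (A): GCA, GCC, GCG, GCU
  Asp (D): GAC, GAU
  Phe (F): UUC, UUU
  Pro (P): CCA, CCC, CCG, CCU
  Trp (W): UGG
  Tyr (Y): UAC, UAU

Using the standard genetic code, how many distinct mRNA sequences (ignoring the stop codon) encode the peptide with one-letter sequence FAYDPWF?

Phe: 2 codons.
Ala: 4 codons.
Tyr: 2 codons.
Asp: 2 codons.
Pro: 4 codons.
Trp: 1 codon.
Phe: 2 codons.
2 × 4 × 2 × 2 × 4 × 1 × 2 = 256.

256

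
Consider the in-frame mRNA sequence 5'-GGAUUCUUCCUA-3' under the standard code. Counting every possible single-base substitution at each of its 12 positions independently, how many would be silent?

9

Codon 1 (GGA, Gly): 3 synonymous substitutions.
Codon 2 (UUC, Phe): 1 synonymous substitution.
Codon 3 (UUC, Phe): 1 synonymous substitution.
Codon 4 (CUA, Leu): 4 synonymous substitutions.
Total: 3 + 1 + 1 + 4 = 9.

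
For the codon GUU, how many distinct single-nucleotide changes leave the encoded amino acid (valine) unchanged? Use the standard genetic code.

Position 1: none → 0 synonymous.
Position 2: none → 0 synonymous.
Position 3: GUC, GUA, GUG → 3 synonymous.
Total: 0 + 0 + 3 = 3.

3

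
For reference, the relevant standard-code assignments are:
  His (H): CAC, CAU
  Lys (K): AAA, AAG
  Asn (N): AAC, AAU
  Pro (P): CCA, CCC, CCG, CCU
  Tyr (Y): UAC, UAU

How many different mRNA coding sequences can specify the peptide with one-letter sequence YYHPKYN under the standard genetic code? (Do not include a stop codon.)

Tyr: 2 codons.
Tyr: 2 codons.
His: 2 codons.
Pro: 4 codons.
Lys: 2 codons.
Tyr: 2 codons.
Asn: 2 codons.
2 × 2 × 2 × 4 × 2 × 2 × 2 = 256.

256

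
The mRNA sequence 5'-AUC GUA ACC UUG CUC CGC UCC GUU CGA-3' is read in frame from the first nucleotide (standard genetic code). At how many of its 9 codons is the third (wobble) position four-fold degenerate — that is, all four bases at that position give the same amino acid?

7

Codon 1 AUC (Ile): third position 3-fold.
Codon 2 GUA (Val): third position 4-fold.
Codon 3 ACC (Thr): third position 4-fold.
Codon 4 UUG (Leu): third position 2-fold.
Codon 5 CUC (Leu): third position 4-fold.
Codon 6 CGC (Arg): third position 4-fold.
Codon 7 UCC (Ser): third position 4-fold.
Codon 8 GUU (Val): third position 4-fold.
Codon 9 CGA (Arg): third position 4-fold.
Four-fold degenerate third positions: 7.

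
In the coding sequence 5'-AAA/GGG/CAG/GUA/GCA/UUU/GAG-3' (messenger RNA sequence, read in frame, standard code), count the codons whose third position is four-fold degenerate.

Codon 1 AAA (Lys): third position 2-fold.
Codon 2 GGG (Gly): third position 4-fold.
Codon 3 CAG (Gln): third position 2-fold.
Codon 4 GUA (Val): third position 4-fold.
Codon 5 GCA (Ala): third position 4-fold.
Codon 6 UUU (Phe): third position 2-fold.
Codon 7 GAG (Glu): third position 2-fold.
Four-fold degenerate third positions: 3.

3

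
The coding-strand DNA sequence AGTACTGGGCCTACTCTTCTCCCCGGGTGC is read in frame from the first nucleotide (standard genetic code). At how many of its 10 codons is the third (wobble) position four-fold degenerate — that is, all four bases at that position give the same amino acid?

Codon 1 AGT (Ser): third position 2-fold.
Codon 2 ACT (Thr): third position 4-fold.
Codon 3 GGG (Gly): third position 4-fold.
Codon 4 CCT (Pro): third position 4-fold.
Codon 5 ACT (Thr): third position 4-fold.
Codon 6 CTT (Leu): third position 4-fold.
Codon 7 CTC (Leu): third position 4-fold.
Codon 8 CCC (Pro): third position 4-fold.
Codon 9 GGG (Gly): third position 4-fold.
Codon 10 TGC (Cys): third position 2-fold.
Four-fold degenerate third positions: 8.

8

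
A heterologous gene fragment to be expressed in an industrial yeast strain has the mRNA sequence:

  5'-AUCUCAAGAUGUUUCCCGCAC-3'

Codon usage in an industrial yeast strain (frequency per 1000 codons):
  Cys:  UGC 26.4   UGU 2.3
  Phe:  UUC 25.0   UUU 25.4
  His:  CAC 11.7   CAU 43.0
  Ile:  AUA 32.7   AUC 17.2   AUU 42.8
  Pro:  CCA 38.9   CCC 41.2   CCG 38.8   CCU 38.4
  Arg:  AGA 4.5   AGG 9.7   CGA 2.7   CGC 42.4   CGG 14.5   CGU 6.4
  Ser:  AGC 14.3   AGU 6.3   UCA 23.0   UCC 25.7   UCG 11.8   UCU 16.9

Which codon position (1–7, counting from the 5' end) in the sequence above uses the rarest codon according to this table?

4

Codon 1 AUC (Ile): 17.2 per 1000.
Codon 2 UCA (Ser): 23.0 per 1000.
Codon 3 AGA (Arg): 4.5 per 1000.
Codon 4 UGU (Cys): 2.3 per 1000.
Codon 5 UUC (Phe): 25.0 per 1000.
Codon 6 CCG (Pro): 38.8 per 1000.
Codon 7 CAC (His): 11.7 per 1000.
Lowest frequency is 2.3 at codon 4.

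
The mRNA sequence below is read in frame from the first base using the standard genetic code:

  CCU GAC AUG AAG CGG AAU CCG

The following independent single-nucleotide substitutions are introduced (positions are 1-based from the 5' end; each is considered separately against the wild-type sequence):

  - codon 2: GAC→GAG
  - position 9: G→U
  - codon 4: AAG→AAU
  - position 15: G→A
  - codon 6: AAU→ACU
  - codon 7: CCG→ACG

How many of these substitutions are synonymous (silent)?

1

Codon 2: GAC (Asp) → GAG (Glu) — missense.
Codon 3: AUG (Met) → AUU (Ile) — missense.
Codon 4: AAG (Lys) → AAU (Asn) — missense.
Codon 5: CGG (Arg) → CGA (Arg) — synonymous.
Codon 6: AAU (Asn) → ACU (Thr) — missense.
Codon 7: CCG (Pro) → ACG (Thr) — missense.
Synonymous: 1 of 6.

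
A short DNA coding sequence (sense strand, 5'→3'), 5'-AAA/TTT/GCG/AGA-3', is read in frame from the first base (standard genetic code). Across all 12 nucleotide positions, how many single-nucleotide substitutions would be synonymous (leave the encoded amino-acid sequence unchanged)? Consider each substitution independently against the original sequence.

Codon 1 (AAA, Lys): 1 synonymous substitution.
Codon 2 (TTT, Phe): 1 synonymous substitution.
Codon 3 (GCG, Ala): 3 synonymous substitutions.
Codon 4 (AGA, Arg): 2 synonymous substitutions.
Total: 1 + 1 + 3 + 2 = 7.

7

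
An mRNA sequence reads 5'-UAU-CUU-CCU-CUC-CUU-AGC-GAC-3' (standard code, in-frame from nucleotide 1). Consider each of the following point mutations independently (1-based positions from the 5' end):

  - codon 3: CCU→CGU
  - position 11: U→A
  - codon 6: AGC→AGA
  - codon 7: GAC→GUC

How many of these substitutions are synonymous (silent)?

Codon 3: CCU (Pro) → CGU (Arg) — missense.
Codon 4: CUC (Leu) → CAC (His) — missense.
Codon 6: AGC (Ser) → AGA (Arg) — missense.
Codon 7: GAC (Asp) → GUC (Val) — missense.
Synonymous: 0 of 4.

0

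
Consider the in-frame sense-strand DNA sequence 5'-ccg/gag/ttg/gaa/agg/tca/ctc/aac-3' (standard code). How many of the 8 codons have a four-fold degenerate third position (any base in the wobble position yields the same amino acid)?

3

Codon 1 CCG (Pro): third position 4-fold.
Codon 2 GAG (Glu): third position 2-fold.
Codon 3 TTG (Leu): third position 2-fold.
Codon 4 GAA (Glu): third position 2-fold.
Codon 5 AGG (Arg): third position 2-fold.
Codon 6 TCA (Ser): third position 4-fold.
Codon 7 CTC (Leu): third position 4-fold.
Codon 8 AAC (Asn): third position 2-fold.
Four-fold degenerate third positions: 3.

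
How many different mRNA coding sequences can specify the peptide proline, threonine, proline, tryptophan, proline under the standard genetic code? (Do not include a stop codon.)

Pro: 4 codons.
Thr: 4 codons.
Pro: 4 codons.
Trp: 1 codon.
Pro: 4 codons.
4 × 4 × 4 × 1 × 4 = 256.

256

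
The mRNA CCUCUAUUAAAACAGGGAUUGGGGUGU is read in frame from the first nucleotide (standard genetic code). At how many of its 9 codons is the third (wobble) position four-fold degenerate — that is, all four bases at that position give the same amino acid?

4

Codon 1 CCU (Pro): third position 4-fold.
Codon 2 CUA (Leu): third position 4-fold.
Codon 3 UUA (Leu): third position 2-fold.
Codon 4 AAA (Lys): third position 2-fold.
Codon 5 CAG (Gln): third position 2-fold.
Codon 6 GGA (Gly): third position 4-fold.
Codon 7 UUG (Leu): third position 2-fold.
Codon 8 GGG (Gly): third position 4-fold.
Codon 9 UGU (Cys): third position 2-fold.
Four-fold degenerate third positions: 4.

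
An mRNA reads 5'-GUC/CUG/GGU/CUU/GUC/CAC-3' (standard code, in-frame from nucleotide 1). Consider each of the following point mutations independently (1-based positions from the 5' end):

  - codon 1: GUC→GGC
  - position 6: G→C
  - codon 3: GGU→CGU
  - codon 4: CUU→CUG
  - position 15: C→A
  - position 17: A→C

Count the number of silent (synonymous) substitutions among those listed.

Codon 1: GUC (Val) → GGC (Gly) — missense.
Codon 2: CUG (Leu) → CUC (Leu) — synonymous.
Codon 3: GGU (Gly) → CGU (Arg) — missense.
Codon 4: CUU (Leu) → CUG (Leu) — synonymous.
Codon 5: GUC (Val) → GUA (Val) — synonymous.
Codon 6: CAC (His) → CCC (Pro) — missense.
Synonymous: 3 of 6.

3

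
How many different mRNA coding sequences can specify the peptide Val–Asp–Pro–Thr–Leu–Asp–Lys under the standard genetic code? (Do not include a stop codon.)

Val: 4 codons.
Asp: 2 codons.
Pro: 4 codons.
Thr: 4 codons.
Leu: 6 codons.
Asp: 2 codons.
Lys: 2 codons.
4 × 2 × 4 × 4 × 6 × 2 × 2 = 3072.

3072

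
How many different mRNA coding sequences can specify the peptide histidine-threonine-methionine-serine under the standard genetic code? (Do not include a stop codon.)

His: 2 codons.
Thr: 4 codons.
Met: 1 codon.
Ser: 6 codons.
2 × 4 × 1 × 6 = 48.

48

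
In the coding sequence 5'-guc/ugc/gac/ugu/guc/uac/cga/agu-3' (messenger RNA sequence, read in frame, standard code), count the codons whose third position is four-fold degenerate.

3

Codon 1 GUC (Val): third position 4-fold.
Codon 2 UGC (Cys): third position 2-fold.
Codon 3 GAC (Asp): third position 2-fold.
Codon 4 UGU (Cys): third position 2-fold.
Codon 5 GUC (Val): third position 4-fold.
Codon 6 UAC (Tyr): third position 2-fold.
Codon 7 CGA (Arg): third position 4-fold.
Codon 8 AGU (Ser): third position 2-fold.
Four-fold degenerate third positions: 3.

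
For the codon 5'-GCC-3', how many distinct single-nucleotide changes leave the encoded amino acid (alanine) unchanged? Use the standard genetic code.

3

Position 1: none → 0 synonymous.
Position 2: none → 0 synonymous.
Position 3: GCU, GCA, GCG → 3 synonymous.
Total: 0 + 0 + 3 = 3.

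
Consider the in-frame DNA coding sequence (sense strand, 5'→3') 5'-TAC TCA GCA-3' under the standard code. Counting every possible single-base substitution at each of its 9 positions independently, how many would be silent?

7

Codon 1 (TAC, Tyr): 1 synonymous substitution.
Codon 2 (TCA, Ser): 3 synonymous substitutions.
Codon 3 (GCA, Ala): 3 synonymous substitutions.
Total: 1 + 3 + 3 = 7.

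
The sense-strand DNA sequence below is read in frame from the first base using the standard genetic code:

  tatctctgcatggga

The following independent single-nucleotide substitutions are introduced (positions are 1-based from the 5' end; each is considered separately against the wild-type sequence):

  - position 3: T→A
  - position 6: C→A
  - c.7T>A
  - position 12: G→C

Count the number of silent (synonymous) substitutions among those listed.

1

Codon 1: TAT (Tyr) → TAA (Stop) — nonsense.
Codon 2: CTC (Leu) → CTA (Leu) — synonymous.
Codon 3: TGC (Cys) → AGC (Ser) — missense.
Codon 4: ATG (Met) → ATC (Ile) — missense.
Synonymous: 1 of 4.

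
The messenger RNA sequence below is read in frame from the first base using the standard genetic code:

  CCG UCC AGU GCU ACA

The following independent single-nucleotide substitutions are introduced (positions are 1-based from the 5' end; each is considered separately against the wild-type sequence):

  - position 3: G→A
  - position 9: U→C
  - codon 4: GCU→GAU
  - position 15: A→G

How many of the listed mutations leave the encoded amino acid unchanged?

Codon 1: CCG (Pro) → CCA (Pro) — synonymous.
Codon 3: AGU (Ser) → AGC (Ser) — synonymous.
Codon 4: GCU (Ala) → GAU (Asp) — missense.
Codon 5: ACA (Thr) → ACG (Thr) — synonymous.
Synonymous: 3 of 4.

3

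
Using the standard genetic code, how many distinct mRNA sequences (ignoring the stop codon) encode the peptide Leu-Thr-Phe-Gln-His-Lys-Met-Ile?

Leu: 6 codons.
Thr: 4 codons.
Phe: 2 codons.
Gln: 2 codons.
His: 2 codons.
Lys: 2 codons.
Met: 1 codon.
Ile: 3 codons.
6 × 4 × 2 × 2 × 2 × 2 × 1 × 3 = 1152.

1152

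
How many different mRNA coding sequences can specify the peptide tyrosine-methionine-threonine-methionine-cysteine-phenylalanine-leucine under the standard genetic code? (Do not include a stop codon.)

192

Tyr: 2 codons.
Met: 1 codon.
Thr: 4 codons.
Met: 1 codon.
Cys: 2 codons.
Phe: 2 codons.
Leu: 6 codons.
2 × 1 × 4 × 1 × 2 × 2 × 6 = 192.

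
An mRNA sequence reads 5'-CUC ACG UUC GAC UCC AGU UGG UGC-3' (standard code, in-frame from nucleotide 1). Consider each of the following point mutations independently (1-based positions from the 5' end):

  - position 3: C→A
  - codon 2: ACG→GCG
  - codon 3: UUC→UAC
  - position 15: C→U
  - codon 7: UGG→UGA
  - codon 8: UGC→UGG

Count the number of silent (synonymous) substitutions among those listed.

Codon 1: CUC (Leu) → CUA (Leu) — synonymous.
Codon 2: ACG (Thr) → GCG (Ala) — missense.
Codon 3: UUC (Phe) → UAC (Tyr) — missense.
Codon 5: UCC (Ser) → UCU (Ser) — synonymous.
Codon 7: UGG (Trp) → UGA (Stop) — nonsense.
Codon 8: UGC (Cys) → UGG (Trp) — missense.
Synonymous: 2 of 6.

2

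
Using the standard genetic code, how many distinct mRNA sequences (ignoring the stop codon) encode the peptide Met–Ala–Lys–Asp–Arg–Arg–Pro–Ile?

Met: 1 codon.
Ala: 4 codons.
Lys: 2 codons.
Asp: 2 codons.
Arg: 6 codons.
Arg: 6 codons.
Pro: 4 codons.
Ile: 3 codons.
1 × 4 × 2 × 2 × 6 × 6 × 4 × 3 = 6912.

6912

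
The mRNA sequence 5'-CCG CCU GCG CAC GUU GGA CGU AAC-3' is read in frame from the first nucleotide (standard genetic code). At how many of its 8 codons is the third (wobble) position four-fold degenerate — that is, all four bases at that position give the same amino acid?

6

Codon 1 CCG (Pro): third position 4-fold.
Codon 2 CCU (Pro): third position 4-fold.
Codon 3 GCG (Ala): third position 4-fold.
Codon 4 CAC (His): third position 2-fold.
Codon 5 GUU (Val): third position 4-fold.
Codon 6 GGA (Gly): third position 4-fold.
Codon 7 CGU (Arg): third position 4-fold.
Codon 8 AAC (Asn): third position 2-fold.
Four-fold degenerate third positions: 6.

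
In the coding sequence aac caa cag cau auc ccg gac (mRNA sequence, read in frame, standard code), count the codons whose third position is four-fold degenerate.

Codon 1 AAC (Asn): third position 2-fold.
Codon 2 CAA (Gln): third position 2-fold.
Codon 3 CAG (Gln): third position 2-fold.
Codon 4 CAU (His): third position 2-fold.
Codon 5 AUC (Ile): third position 3-fold.
Codon 6 CCG (Pro): third position 4-fold.
Codon 7 GAC (Asp): third position 2-fold.
Four-fold degenerate third positions: 1.

1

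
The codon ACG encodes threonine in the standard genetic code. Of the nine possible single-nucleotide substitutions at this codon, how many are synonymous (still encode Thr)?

Position 1: none → 0 synonymous.
Position 2: none → 0 synonymous.
Position 3: ACT, ACC, ACA → 3 synonymous.
Total: 0 + 0 + 3 = 3.

3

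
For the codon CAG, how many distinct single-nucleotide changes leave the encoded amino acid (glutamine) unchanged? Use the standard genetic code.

1

Position 1: none → 0 synonymous.
Position 2: none → 0 synonymous.
Position 3: CAA → 1 synonymous.
Total: 0 + 0 + 1 = 1.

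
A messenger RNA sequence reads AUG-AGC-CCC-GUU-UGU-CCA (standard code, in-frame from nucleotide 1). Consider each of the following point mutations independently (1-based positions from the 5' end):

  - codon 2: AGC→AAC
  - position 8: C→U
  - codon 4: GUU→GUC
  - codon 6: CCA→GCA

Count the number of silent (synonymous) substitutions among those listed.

1

Codon 2: AGC (Ser) → AAC (Asn) — missense.
Codon 3: CCC (Pro) → CUC (Leu) — missense.
Codon 4: GUU (Val) → GUC (Val) — synonymous.
Codon 6: CCA (Pro) → GCA (Ala) — missense.
Synonymous: 1 of 4.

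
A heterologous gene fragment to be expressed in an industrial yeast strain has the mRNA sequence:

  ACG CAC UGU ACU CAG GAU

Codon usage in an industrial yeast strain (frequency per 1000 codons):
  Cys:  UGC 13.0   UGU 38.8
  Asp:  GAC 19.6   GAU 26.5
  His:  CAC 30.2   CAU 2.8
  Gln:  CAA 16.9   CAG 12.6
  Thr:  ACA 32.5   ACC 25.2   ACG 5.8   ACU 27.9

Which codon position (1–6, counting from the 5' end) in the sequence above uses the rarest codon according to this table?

1

Codon 1 ACG (Thr): 5.8 per 1000.
Codon 2 CAC (His): 30.2 per 1000.
Codon 3 UGU (Cys): 38.8 per 1000.
Codon 4 ACU (Thr): 27.9 per 1000.
Codon 5 CAG (Gln): 12.6 per 1000.
Codon 6 GAU (Asp): 26.5 per 1000.
Lowest frequency is 5.8 at codon 1.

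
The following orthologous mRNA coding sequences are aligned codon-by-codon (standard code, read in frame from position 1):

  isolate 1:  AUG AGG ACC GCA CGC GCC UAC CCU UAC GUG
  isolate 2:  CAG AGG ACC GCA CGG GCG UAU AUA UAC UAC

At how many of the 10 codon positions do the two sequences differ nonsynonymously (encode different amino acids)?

3

Codon 1: AUG Met / CAG Gln — nonsynonymous.
Codon 2: AGG Arg / AGG Arg — identical.
Codon 3: ACC Thr / ACC Thr — identical.
Codon 4: GCA Ala / GCA Ala — identical.
Codon 5: CGC Arg / CGG Arg — synonymous.
Codon 6: GCC Ala / GCG Ala — synonymous.
Codon 7: UAC Tyr / UAU Tyr — synonymous.
Codon 8: CCU Pro / AUA Ile — nonsynonymous.
Codon 9: UAC Tyr / UAC Tyr — identical.
Codon 10: GUG Val / UAC Tyr — nonsynonymous.
Nonsynonymous differences: 3.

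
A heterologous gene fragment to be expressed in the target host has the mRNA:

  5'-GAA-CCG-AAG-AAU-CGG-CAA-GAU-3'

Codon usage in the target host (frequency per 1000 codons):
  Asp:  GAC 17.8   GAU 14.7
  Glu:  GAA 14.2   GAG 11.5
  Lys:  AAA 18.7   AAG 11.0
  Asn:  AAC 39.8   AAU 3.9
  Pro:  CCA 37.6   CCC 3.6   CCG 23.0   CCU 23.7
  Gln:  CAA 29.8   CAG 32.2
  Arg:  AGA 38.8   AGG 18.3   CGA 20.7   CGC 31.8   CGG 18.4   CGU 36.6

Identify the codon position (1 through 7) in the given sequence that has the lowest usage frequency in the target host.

Codon 1 GAA (Glu): 14.2 per 1000.
Codon 2 CCG (Pro): 23.0 per 1000.
Codon 3 AAG (Lys): 11.0 per 1000.
Codon 4 AAU (Asn): 3.9 per 1000.
Codon 5 CGG (Arg): 18.4 per 1000.
Codon 6 CAA (Gln): 29.8 per 1000.
Codon 7 GAU (Asp): 14.7 per 1000.
Lowest frequency is 3.9 at codon 4.

4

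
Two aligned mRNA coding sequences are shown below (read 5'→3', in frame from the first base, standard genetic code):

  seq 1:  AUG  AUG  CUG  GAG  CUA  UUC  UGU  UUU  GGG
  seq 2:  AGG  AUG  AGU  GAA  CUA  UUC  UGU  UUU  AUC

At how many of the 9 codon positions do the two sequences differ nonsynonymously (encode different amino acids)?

3

Codon 1: AUG Met / AGG Arg — nonsynonymous.
Codon 2: AUG Met / AUG Met — identical.
Codon 3: CUG Leu / AGU Ser — nonsynonymous.
Codon 4: GAG Glu / GAA Glu — synonymous.
Codon 5: CUA Leu / CUA Leu — identical.
Codon 6: UUC Phe / UUC Phe — identical.
Codon 7: UGU Cys / UGU Cys — identical.
Codon 8: UUU Phe / UUU Phe — identical.
Codon 9: GGG Gly / AUC Ile — nonsynonymous.
Nonsynonymous differences: 3.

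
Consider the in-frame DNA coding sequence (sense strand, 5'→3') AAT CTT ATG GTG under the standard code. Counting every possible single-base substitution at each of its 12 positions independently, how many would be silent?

Codon 1 (AAT, Asn): 1 synonymous substitution.
Codon 2 (CTT, Leu): 3 synonymous substitutions.
Codon 3 (ATG, Met): 0 synonymous substitutions.
Codon 4 (GTG, Val): 3 synonymous substitutions.
Total: 1 + 3 + 0 + 3 = 7.

7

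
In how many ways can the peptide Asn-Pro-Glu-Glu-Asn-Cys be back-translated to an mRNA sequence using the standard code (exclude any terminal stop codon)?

128

Asn: 2 codons.
Pro: 4 codons.
Glu: 2 codons.
Glu: 2 codons.
Asn: 2 codons.
Cys: 2 codons.
2 × 4 × 2 × 2 × 2 × 2 = 128.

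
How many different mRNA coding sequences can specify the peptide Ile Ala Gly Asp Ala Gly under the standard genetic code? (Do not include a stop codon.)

1536

Ile: 3 codons.
Ala: 4 codons.
Gly: 4 codons.
Asp: 2 codons.
Ala: 4 codons.
Gly: 4 codons.
3 × 4 × 4 × 2 × 4 × 4 = 1536.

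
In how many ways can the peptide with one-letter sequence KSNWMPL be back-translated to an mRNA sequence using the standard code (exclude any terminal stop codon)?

576

Lys: 2 codons.
Ser: 6 codons.
Asn: 2 codons.
Trp: 1 codon.
Met: 1 codon.
Pro: 4 codons.
Leu: 6 codons.
2 × 6 × 2 × 1 × 1 × 4 × 6 = 576.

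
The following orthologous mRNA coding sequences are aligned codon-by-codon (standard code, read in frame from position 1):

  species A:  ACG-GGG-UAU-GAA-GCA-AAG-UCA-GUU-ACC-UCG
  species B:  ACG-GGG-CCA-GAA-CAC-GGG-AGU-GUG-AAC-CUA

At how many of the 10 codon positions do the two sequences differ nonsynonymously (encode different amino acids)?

5

Codon 1: ACG Thr / ACG Thr — identical.
Codon 2: GGG Gly / GGG Gly — identical.
Codon 3: UAU Tyr / CCA Pro — nonsynonymous.
Codon 4: GAA Glu / GAA Glu — identical.
Codon 5: GCA Ala / CAC His — nonsynonymous.
Codon 6: AAG Lys / GGG Gly — nonsynonymous.
Codon 7: UCA Ser / AGU Ser — synonymous.
Codon 8: GUU Val / GUG Val — synonymous.
Codon 9: ACC Thr / AAC Asn — nonsynonymous.
Codon 10: UCG Ser / CUA Leu — nonsynonymous.
Nonsynonymous differences: 5.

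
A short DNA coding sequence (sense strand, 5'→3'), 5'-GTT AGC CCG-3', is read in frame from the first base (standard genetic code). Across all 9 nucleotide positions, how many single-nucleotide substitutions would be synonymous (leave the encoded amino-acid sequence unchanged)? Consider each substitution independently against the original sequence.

7

Codon 1 (GTT, Val): 3 synonymous substitutions.
Codon 2 (AGC, Ser): 1 synonymous substitution.
Codon 3 (CCG, Pro): 3 synonymous substitutions.
Total: 3 + 1 + 3 = 7.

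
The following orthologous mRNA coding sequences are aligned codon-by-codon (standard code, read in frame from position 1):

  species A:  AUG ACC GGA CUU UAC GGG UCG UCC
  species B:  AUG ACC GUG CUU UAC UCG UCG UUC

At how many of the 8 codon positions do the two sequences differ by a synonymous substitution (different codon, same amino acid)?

0

Codon 1: AUG Met / AUG Met — identical.
Codon 2: ACC Thr / ACC Thr — identical.
Codon 3: GGA Gly / GUG Val — nonsynonymous.
Codon 4: CUU Leu / CUU Leu — identical.
Codon 5: UAC Tyr / UAC Tyr — identical.
Codon 6: GGG Gly / UCG Ser — nonsynonymous.
Codon 7: UCG Ser / UCG Ser — identical.
Codon 8: UCC Ser / UUC Phe — nonsynonymous.
Synonymous differences: 0.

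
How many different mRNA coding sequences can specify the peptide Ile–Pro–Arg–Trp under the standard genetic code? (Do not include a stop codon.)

72

Ile: 3 codons.
Pro: 4 codons.
Arg: 6 codons.
Trp: 1 codon.
3 × 4 × 6 × 1 = 72.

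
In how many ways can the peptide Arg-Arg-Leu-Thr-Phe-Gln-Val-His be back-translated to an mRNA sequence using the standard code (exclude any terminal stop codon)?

27648

Arg: 6 codons.
Arg: 6 codons.
Leu: 6 codons.
Thr: 4 codons.
Phe: 2 codons.
Gln: 2 codons.
Val: 4 codons.
His: 2 codons.
6 × 6 × 6 × 4 × 2 × 2 × 4 × 2 = 27648.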